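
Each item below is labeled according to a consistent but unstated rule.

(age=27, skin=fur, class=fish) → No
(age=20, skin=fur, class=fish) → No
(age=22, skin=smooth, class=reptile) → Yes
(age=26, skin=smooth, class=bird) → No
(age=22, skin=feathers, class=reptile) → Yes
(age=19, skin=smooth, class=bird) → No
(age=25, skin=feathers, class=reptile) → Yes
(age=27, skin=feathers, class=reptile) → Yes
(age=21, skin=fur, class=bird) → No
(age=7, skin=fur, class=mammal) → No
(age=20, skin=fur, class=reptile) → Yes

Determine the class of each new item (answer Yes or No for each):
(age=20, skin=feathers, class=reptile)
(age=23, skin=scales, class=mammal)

Looking at the examples, the only property every 'Yes' case has and every 'No' case lacks is: class is reptile.
Yes: (age=20, skin=feathers, class=reptile), since class is reptile. No: (age=23, skin=scales, class=mammal), since class is mammal.

Yes, No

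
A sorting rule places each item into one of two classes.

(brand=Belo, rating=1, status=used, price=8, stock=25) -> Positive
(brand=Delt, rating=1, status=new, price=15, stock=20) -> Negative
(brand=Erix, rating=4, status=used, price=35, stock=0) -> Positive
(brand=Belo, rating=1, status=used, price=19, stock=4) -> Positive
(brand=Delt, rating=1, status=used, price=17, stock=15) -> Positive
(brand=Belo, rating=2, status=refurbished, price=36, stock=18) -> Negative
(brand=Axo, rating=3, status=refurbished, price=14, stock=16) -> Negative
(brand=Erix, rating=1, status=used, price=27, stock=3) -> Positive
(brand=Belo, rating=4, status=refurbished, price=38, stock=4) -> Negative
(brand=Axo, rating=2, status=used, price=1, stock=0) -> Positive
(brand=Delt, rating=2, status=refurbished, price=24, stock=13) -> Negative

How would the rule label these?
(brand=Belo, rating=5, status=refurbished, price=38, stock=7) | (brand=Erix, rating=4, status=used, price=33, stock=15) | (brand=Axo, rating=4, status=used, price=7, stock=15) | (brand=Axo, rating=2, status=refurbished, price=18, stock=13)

Negative, Positive, Positive, Negative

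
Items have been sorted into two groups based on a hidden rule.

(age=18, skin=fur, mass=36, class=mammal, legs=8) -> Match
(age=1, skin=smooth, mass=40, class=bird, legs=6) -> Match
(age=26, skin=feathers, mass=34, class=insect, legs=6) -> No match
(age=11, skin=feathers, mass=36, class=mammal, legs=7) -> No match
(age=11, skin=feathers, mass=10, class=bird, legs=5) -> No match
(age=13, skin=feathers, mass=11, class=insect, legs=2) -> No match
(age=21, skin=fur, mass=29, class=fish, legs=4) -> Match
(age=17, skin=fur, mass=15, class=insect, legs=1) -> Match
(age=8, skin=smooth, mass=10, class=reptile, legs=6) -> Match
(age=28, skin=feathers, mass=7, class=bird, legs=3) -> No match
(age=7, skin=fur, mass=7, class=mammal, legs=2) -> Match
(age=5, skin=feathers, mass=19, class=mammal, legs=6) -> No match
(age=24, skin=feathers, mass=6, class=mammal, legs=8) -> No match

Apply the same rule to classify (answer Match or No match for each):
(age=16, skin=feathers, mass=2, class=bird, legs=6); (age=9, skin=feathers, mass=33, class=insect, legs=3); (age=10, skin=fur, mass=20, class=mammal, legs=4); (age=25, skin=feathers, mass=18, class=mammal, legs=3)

No match, No match, Match, No match

The rule appears to be: skin is not feathers.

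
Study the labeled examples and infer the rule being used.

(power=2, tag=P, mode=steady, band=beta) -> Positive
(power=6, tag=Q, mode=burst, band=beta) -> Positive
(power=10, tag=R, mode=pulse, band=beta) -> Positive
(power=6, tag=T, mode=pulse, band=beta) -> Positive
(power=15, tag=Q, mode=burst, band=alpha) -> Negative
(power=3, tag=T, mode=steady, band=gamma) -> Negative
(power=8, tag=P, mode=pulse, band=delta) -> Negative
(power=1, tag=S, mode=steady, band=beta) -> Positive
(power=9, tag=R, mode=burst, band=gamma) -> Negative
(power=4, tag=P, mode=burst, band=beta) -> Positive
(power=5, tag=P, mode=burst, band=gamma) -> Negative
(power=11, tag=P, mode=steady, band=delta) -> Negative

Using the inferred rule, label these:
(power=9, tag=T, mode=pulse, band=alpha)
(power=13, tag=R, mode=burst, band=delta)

Negative, Negative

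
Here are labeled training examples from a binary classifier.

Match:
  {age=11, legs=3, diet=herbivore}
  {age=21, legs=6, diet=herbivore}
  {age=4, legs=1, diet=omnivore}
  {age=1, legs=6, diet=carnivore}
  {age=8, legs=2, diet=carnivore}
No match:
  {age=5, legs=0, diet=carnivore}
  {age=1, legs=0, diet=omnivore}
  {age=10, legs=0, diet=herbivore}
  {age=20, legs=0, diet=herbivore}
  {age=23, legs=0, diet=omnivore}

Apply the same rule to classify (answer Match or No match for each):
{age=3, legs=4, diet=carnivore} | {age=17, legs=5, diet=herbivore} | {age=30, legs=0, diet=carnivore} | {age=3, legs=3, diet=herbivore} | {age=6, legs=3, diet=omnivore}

The rule appears to be: legs ≥ 1.
{age=3, legs=4, diet=carnivore} — legs = 4, hence Match. {age=17, legs=5, diet=herbivore} — legs = 5, hence Match. {age=30, legs=0, diet=carnivore} — legs = 0, hence No match. {age=3, legs=3, diet=herbivore} — legs = 3, hence Match. {age=6, legs=3, diet=omnivore} — legs = 3, hence Match.

Match, Match, No match, Match, Match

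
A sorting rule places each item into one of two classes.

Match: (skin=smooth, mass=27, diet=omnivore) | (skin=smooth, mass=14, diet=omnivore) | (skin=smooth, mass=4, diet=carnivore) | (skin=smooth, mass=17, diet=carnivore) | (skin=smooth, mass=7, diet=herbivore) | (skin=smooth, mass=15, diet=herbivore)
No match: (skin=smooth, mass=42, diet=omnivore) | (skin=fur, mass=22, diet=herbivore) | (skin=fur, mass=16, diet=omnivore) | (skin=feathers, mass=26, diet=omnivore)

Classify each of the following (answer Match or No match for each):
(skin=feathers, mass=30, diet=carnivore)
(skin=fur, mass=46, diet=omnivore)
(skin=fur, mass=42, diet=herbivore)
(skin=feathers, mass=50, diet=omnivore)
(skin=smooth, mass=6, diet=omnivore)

The pattern is that an item is 'Match' exactly when: skin is smooth AND mass ≤ 27.
No match: (skin=feathers, mass=30, diet=carnivore), since skin is feathers, mass = 30. No match: (skin=fur, mass=46, diet=omnivore), since skin is fur, mass = 46. No match: (skin=fur, mass=42, diet=herbivore), since skin is fur, mass = 42. No match: (skin=feathers, mass=50, diet=omnivore), since skin is feathers, mass = 50. Match: (skin=smooth, mass=6, diet=omnivore), since skin is smooth, mass = 6.

No match, No match, No match, No match, Match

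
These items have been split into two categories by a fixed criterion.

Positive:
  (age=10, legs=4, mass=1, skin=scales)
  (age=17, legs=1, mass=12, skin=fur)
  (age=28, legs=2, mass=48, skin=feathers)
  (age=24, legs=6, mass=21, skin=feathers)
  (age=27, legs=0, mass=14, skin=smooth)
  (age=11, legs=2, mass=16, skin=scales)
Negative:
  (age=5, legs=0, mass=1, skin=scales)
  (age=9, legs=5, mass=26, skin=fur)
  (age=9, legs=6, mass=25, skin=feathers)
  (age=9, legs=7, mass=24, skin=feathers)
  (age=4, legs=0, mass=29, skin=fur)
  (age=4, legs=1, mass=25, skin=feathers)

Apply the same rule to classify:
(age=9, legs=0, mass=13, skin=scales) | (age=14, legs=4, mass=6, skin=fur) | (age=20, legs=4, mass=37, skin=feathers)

Every 'Positive' example satisfies: age ≥ 10. None of the 'Negative' examples do.
(age=9, legs=0, mass=13, skin=scales): age = 9, does not satisfy this → Negative. (age=14, legs=4, mass=6, skin=fur): age = 14, fits → Positive. (age=20, legs=4, mass=37, skin=feathers): age = 20, fits → Positive.

Negative, Positive, Positive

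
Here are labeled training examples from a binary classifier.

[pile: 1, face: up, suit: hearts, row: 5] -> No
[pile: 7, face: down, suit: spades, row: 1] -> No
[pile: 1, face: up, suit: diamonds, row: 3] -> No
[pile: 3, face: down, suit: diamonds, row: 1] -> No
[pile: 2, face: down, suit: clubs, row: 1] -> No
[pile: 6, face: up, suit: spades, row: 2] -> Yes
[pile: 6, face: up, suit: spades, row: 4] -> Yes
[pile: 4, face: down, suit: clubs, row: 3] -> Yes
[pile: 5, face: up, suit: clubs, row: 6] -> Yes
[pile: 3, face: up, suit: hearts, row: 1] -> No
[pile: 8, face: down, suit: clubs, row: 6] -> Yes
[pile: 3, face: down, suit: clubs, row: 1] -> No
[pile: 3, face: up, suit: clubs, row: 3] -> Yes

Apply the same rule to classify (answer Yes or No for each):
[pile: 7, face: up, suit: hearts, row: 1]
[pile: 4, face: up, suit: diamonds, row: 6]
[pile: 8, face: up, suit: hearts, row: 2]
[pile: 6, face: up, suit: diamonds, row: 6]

No, Yes, Yes, Yes

Every 'Yes' example satisfies: pile ≥ 2 AND row ≥ 2. None of the 'No' examples do.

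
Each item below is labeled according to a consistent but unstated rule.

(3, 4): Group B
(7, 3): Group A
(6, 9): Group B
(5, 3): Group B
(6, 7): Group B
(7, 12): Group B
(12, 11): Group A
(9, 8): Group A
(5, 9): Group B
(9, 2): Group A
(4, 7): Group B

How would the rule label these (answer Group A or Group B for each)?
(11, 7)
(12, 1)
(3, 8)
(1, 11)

Group A, Group A, Group B, Group B

The distinguishing property — first > second AND sum ≥ 10 — holds for all the 'Group A' cases and none of the 'Group B' cases.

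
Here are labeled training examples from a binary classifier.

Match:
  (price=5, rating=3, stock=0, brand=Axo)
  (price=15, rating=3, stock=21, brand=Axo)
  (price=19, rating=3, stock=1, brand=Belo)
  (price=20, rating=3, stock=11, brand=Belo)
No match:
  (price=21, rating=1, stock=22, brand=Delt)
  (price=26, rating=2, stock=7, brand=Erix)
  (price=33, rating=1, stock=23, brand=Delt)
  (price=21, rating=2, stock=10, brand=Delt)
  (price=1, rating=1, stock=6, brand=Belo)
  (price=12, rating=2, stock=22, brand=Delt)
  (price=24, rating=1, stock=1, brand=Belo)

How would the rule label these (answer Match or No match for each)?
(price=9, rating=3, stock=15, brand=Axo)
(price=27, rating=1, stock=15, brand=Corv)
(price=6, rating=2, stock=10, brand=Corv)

The distinguishing property — rating = 3 — holds for all the 'Match' cases and none of the 'No match' cases.
(price=9, rating=3, stock=15, brand=Axo): Match (rating = 3).
(price=27, rating=1, stock=15, brand=Corv): No match (rating = 1).
(price=6, rating=2, stock=10, brand=Corv): No match (rating = 2).

Match, No match, No match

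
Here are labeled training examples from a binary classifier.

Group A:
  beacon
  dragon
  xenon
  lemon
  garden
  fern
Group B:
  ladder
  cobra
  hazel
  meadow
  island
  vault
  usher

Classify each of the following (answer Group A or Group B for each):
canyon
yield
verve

Group A, Group B, Group B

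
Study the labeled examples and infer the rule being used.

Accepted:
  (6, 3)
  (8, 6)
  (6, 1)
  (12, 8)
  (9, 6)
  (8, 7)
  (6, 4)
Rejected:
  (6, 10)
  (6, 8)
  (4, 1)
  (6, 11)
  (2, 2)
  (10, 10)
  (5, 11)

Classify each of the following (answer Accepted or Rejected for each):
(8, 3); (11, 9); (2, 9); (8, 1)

Accepted, Accepted, Rejected, Accepted

The rule appears to be: first > second AND sum ≥ 7.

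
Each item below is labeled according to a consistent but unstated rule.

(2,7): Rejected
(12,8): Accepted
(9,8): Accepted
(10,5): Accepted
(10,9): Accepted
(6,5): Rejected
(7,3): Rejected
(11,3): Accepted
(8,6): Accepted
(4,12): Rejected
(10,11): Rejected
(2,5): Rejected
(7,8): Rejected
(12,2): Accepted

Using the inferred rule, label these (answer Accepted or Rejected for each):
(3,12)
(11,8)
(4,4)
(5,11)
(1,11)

The simplest hypothesis consistent with all the labels is: first > second AND sum ≥ 14.
(3,12): 3 < 12, 3+12 = 15, lacks this property → Rejected. (11,8): 11 > 8, 11+8 = 19, qualifies → Accepted. (4,4): 4 = 4, 4+4 = 8, lacks this property → Rejected. (5,11): 5 < 11, 5+11 = 16, lacks this property → Rejected. (1,11): 1 < 11, 1+11 = 12, lacks this property → Rejected.

Rejected, Accepted, Rejected, Rejected, Rejected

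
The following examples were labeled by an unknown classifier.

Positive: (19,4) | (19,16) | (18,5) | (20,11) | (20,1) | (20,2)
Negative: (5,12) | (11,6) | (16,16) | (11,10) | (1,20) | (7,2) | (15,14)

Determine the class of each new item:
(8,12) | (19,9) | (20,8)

A rule that fits every label: first ≥ 18 — true of each 'Positive' example, false of each 'Negative' one.
(8,12): first 8, doesn't match → Negative. (19,9): first 19, meets the rule → Positive. (20,8): first 20, meets the rule → Positive.

Negative, Positive, Positive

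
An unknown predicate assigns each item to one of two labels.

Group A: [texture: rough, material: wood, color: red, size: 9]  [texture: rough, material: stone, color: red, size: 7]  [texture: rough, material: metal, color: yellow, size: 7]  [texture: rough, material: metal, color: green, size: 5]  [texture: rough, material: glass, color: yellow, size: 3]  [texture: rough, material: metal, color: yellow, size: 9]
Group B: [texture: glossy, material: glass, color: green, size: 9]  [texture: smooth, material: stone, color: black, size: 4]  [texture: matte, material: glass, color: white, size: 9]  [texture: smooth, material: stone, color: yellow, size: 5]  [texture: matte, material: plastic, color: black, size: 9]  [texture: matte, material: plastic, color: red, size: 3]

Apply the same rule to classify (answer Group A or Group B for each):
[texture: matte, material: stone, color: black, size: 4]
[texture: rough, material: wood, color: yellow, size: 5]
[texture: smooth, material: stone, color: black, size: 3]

Group B, Group A, Group B

A rule that fits every label: texture is rough — true of each 'Group A' example, false of each 'Group B' one.
[texture: matte, material: stone, color: black, size: 4] → texture is matte → Group B.
[texture: rough, material: wood, color: yellow, size: 5] → texture is rough → Group A.
[texture: smooth, material: stone, color: black, size: 3] → texture is smooth → Group B.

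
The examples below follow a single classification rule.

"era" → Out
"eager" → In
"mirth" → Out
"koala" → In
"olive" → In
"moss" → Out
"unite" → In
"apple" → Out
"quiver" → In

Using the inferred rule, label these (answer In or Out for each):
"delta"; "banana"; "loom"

Out, In, Out

Every 'In' example satisfies: has ≥ 3 vowels. None of the 'Out' examples do.
"delta" → 2 vowels → Out. "banana" → 3 vowels → In. "loom" → 2 vowels → Out.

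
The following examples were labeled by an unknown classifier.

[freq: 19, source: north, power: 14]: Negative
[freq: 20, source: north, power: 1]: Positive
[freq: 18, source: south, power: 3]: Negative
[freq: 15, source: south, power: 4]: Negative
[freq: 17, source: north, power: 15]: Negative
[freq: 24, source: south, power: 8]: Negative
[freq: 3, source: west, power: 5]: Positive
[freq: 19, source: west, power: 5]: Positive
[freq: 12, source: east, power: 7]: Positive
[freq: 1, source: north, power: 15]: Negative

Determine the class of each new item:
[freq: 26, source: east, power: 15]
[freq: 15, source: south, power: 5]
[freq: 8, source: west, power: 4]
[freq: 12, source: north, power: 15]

Negative, Negative, Positive, Negative

The distinguishing property — source is not south AND power ≤ 7 — holds for all the 'Positive' cases and none of the 'Negative' cases.
[freq: 26, source: east, power: 15]: source is east, power = 15, lacks this property → Negative. [freq: 15, source: south, power: 5]: source is south, power = 5, lacks this property → Negative. [freq: 8, source: west, power: 4]: source is west, power = 4, meets the rule → Positive. [freq: 12, source: north, power: 15]: source is north, power = 15, lacks this property → Negative.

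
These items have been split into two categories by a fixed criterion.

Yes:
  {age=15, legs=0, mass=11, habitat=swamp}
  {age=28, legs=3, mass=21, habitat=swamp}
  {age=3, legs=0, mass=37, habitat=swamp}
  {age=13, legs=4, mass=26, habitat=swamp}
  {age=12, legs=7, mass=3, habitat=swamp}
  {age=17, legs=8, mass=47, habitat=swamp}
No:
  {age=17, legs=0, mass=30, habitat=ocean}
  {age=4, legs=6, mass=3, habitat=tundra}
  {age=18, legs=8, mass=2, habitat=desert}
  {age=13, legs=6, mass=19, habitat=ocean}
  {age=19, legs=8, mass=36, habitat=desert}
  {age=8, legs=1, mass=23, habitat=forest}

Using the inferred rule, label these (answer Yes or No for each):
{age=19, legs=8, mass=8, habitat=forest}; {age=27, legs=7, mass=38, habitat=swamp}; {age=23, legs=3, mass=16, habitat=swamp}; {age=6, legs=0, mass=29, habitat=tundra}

Checking candidate rules against both groups, what survives is: habitat is swamp.

No, Yes, Yes, No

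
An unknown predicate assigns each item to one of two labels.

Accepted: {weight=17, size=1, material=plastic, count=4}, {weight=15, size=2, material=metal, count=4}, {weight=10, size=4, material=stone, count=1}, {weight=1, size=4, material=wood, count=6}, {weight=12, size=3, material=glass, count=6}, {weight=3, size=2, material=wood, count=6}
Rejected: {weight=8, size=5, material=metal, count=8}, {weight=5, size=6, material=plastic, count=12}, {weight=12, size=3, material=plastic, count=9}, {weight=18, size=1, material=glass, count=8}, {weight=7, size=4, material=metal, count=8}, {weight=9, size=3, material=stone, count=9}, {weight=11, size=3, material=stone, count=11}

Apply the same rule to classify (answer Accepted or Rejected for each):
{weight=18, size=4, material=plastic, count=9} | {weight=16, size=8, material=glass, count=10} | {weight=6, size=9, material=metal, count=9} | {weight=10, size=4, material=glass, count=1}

Rejected, Rejected, Rejected, Accepted

All 'Accepted' examples share one property — count ≤ 6 — and every 'Rejected' example lacks it.
{weight=18, size=4, material=plastic, count=9}: Rejected (count = 9). {weight=16, size=8, material=glass, count=10}: Rejected (count = 10). {weight=6, size=9, material=metal, count=9}: Rejected (count = 9). {weight=10, size=4, material=glass, count=1}: Accepted (count = 1).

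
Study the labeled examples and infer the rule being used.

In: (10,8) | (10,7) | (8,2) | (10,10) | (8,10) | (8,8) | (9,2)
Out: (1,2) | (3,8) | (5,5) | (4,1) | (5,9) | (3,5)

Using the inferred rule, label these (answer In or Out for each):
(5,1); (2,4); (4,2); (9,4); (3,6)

Rule: first ≥ 7. This holds for each 'In' example and fails for each 'Out' one.

Out, Out, Out, In, Out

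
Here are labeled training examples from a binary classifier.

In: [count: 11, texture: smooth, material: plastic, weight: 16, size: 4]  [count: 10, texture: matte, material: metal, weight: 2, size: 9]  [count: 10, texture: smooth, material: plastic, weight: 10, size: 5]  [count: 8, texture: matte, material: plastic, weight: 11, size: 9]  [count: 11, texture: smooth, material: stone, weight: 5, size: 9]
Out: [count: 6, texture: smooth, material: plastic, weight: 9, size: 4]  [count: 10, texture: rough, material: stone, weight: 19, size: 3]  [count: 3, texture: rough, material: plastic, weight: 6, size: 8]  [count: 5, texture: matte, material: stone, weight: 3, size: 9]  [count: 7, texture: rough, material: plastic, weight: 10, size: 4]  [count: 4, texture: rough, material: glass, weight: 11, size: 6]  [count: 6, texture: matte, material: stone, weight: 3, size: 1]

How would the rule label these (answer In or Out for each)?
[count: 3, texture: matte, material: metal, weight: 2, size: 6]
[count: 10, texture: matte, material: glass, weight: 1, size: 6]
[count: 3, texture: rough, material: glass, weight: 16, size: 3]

The simplest hypothesis consistent with all the labels is: size ≥ 4 AND count ≥ 8.
[count: 3, texture: matte, material: metal, weight: 2, size: 6] — size = 6, count = 3, hence Out.
[count: 10, texture: matte, material: glass, weight: 1, size: 6] — size = 6, count = 10, hence In.
[count: 3, texture: rough, material: glass, weight: 16, size: 3] — size = 3, count = 3, hence Out.

Out, In, Out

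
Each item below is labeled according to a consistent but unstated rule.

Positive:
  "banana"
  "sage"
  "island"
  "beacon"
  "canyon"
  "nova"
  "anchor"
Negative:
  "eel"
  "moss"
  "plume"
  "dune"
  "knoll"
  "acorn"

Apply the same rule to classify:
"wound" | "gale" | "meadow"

Every 'Positive' example satisfies: even length AND contains 'a'. None of the 'Negative' examples do.

Negative, Positive, Positive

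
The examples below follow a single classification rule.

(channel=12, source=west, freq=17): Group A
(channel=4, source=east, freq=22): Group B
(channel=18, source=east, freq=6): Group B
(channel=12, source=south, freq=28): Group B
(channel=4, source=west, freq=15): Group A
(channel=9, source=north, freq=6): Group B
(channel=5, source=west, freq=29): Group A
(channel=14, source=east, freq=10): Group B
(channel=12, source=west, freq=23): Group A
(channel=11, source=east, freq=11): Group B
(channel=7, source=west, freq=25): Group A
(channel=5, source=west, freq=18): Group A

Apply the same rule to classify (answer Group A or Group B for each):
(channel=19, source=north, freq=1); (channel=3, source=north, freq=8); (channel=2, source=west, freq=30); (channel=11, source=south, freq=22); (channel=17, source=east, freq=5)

The common property of the 'Group A' items is: source is west. No 'Group B' item has it.

Group B, Group B, Group A, Group B, Group B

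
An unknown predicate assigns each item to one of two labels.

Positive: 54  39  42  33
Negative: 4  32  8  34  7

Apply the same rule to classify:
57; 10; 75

Positive, Negative, Positive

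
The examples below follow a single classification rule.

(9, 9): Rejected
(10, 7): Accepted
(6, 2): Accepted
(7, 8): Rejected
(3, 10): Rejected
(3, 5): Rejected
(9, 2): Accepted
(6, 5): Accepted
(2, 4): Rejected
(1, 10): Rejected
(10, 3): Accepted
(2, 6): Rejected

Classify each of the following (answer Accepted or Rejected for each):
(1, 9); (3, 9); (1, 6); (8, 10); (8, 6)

Rejected, Rejected, Rejected, Rejected, Accepted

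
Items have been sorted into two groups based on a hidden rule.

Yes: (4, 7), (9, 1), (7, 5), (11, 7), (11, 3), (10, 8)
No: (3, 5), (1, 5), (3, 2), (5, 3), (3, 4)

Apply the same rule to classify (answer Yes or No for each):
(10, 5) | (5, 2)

Yes, No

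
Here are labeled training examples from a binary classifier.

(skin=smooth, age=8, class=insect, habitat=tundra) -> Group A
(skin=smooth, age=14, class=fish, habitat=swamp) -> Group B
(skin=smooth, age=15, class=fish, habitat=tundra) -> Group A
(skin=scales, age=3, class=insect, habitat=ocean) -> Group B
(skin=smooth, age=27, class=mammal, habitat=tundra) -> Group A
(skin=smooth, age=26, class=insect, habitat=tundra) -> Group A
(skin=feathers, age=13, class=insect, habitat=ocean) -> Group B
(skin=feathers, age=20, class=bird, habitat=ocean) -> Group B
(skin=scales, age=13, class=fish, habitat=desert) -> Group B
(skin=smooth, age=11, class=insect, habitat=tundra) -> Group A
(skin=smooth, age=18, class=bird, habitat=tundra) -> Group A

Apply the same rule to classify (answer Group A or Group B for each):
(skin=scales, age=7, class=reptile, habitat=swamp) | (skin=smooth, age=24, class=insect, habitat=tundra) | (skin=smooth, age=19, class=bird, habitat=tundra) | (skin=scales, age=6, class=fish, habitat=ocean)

Group B, Group A, Group A, Group B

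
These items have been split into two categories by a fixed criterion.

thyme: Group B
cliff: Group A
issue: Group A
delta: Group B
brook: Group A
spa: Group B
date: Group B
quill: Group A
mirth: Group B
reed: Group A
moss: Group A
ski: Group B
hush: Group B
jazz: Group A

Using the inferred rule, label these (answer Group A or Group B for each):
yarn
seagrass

Group B, Group A

Looking at the examples, the only property every 'Group A' case has and every 'Group B' case lacks is: has a double letter.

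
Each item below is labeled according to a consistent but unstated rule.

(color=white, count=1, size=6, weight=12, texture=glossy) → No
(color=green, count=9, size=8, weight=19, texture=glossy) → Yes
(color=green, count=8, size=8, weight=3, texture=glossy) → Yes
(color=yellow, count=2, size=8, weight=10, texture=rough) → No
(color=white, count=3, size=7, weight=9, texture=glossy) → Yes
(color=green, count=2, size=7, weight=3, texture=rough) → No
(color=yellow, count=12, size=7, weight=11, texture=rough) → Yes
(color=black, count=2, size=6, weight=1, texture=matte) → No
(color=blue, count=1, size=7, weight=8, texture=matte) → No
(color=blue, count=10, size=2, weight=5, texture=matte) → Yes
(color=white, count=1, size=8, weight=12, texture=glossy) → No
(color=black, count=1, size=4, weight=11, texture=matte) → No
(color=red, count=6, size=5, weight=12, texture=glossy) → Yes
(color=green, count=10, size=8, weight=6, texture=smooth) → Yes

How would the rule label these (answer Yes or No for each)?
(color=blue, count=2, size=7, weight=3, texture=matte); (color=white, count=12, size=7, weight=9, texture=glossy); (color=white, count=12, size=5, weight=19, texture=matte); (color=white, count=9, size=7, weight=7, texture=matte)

All 'Yes' examples share one property — count ≥ 3 — and every 'No' example lacks it.

No, Yes, Yes, Yes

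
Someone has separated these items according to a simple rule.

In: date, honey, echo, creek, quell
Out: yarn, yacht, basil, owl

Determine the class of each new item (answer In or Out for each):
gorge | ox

One predicate separates the groups cleanly: contains 'e'.
gorge — has 'e', hence In. ox — no 'e', hence Out.

In, Out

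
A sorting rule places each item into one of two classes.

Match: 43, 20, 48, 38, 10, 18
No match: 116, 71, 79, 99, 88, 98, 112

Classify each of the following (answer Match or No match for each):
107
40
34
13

No match, Match, Match, Match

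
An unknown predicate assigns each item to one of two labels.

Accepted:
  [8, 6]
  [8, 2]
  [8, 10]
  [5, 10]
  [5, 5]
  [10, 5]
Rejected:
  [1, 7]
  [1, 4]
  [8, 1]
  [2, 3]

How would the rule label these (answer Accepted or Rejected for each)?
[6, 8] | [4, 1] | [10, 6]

The classifier is using: sum ≥ 10.
Accepted: [6, 8], since 6+8 = 14.
Rejected: [4, 1], since 4+1 = 5.
Accepted: [10, 6], since 10+6 = 16.

Accepted, Rejected, Accepted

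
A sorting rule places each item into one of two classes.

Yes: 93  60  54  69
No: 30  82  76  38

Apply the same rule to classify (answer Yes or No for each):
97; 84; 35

The pattern is that an item is 'Yes' exactly when: multiple of 3 AND at least 38.
97 → 97 = 3·32 + 1, 97 ≥ 38 → No. 84 → 84 = 3·28, 84 ≥ 38 → Yes. 35 → 35 = 3·11 + 2, 35 < 38 → No.

No, Yes, No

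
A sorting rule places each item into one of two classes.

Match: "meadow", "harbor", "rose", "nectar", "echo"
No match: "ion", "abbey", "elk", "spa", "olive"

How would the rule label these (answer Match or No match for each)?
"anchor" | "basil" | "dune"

The distinguishing property — even length — holds for all the 'Match' cases and none of the 'No match' cases.
"anchor": length 6, satisfies this → Match. "basil": length 5, does not pass → No match. "dune": length 4, satisfies this → Match.

Match, No match, Match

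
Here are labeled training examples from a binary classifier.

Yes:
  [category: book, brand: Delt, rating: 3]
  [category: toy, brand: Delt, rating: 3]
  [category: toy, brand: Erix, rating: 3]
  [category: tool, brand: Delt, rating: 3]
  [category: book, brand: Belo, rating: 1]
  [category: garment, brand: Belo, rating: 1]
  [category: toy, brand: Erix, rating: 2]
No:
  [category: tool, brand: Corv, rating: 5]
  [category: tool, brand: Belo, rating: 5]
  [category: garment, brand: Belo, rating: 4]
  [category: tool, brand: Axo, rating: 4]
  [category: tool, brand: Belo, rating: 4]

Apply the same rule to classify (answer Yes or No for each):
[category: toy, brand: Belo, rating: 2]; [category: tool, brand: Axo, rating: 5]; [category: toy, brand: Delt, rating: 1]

The common property of the 'Yes' items is: rating ≤ 3. No 'No' item has it.

Yes, No, Yes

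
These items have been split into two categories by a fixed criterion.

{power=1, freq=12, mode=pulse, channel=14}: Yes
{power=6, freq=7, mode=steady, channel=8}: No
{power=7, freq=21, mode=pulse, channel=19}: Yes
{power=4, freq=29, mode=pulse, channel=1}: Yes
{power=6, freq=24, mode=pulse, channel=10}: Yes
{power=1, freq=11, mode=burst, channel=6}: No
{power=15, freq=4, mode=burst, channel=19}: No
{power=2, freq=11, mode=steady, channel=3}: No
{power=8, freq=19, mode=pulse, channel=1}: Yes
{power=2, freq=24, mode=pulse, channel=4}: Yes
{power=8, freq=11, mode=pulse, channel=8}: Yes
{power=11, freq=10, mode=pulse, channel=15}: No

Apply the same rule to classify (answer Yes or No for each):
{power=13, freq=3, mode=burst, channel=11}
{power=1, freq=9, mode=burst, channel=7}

All 'Yes' examples share one property — mode is pulse AND freq ≥ 11 — and every 'No' example lacks it.

No, No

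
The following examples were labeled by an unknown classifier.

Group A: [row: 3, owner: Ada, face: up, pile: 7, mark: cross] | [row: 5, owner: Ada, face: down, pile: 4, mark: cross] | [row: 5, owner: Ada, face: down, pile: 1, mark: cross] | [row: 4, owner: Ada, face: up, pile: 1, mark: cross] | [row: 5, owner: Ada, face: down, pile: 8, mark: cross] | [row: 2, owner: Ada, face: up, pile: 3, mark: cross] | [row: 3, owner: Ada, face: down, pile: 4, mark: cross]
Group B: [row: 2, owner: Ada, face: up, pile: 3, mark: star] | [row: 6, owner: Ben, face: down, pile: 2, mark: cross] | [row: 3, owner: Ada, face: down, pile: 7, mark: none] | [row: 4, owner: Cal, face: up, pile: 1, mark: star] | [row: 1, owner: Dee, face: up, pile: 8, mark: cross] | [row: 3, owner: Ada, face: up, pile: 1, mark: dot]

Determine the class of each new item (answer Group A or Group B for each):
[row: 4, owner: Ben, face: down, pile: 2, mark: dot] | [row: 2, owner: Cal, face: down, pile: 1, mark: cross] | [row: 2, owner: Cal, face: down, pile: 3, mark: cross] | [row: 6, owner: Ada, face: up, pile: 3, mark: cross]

Group B, Group B, Group B, Group A

Rule: mark is cross AND owner is Ada. This holds for each 'Group A' example and fails for each 'Group B' one.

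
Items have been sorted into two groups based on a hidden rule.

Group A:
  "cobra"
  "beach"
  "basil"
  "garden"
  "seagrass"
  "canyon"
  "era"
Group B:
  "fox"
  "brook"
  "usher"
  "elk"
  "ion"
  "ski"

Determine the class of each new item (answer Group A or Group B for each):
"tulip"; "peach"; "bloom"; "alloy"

Group B, Group A, Group B, Group A

Comparing the two groups points to one rule — contains 'a'.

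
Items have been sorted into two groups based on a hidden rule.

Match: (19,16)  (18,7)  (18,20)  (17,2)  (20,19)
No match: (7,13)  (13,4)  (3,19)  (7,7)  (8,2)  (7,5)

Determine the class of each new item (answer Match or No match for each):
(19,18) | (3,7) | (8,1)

Match, No match, No match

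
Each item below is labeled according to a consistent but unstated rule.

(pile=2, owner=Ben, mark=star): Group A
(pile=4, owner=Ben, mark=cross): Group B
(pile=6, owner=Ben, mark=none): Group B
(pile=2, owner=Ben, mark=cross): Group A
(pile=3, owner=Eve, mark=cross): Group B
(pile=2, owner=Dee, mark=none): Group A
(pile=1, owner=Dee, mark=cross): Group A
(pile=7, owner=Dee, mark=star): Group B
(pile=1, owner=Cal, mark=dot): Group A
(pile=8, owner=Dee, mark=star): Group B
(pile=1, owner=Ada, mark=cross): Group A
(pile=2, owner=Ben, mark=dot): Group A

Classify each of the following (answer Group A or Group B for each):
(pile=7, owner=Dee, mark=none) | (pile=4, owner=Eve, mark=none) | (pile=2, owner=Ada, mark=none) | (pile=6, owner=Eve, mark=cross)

Group B, Group B, Group A, Group B

A rule that fits every label: pile ≤ 2 — true of each 'Group A' example, false of each 'Group B' one.
(pile=7, owner=Dee, mark=none): pile = 7, does not satisfy this → Group B. (pile=4, owner=Eve, mark=none): pile = 4, does not satisfy this → Group B. (pile=2, owner=Ada, mark=none): pile = 2, satisfies this → Group A. (pile=6, owner=Eve, mark=cross): pile = 6, does not satisfy this → Group B.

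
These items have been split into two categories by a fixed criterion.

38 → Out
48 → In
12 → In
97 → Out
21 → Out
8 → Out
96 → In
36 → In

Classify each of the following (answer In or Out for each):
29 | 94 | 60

Out, Out, In

A rule that fits every label: multiple of 6 — true of each 'In' example, false of each 'Out' one.
29 → 29 = 6·4 + 5 → Out. 94 → 94 = 6·15 + 4 → Out. 60 → 60 = 6·10 → In.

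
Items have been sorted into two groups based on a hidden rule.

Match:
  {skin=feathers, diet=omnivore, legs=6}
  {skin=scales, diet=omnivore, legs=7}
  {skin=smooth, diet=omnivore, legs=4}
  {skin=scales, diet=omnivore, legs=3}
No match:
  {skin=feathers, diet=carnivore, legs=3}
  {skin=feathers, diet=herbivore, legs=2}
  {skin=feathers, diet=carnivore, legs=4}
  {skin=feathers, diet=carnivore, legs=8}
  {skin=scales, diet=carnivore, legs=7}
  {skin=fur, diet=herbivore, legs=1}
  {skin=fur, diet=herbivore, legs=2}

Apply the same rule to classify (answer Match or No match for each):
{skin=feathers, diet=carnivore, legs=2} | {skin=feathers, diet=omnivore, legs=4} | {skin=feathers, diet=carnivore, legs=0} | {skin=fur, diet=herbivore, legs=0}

No match, Match, No match, No match

A rule that fits every label: diet is omnivore — true of each 'Match' example, false of each 'No match' one.
{skin=feathers, diet=carnivore, legs=2} — diet is carnivore, hence No match. {skin=feathers, diet=omnivore, legs=4} — diet is omnivore, hence Match. {skin=feathers, diet=carnivore, legs=0} — diet is carnivore, hence No match. {skin=fur, diet=herbivore, legs=0} — diet is herbivore, hence No match.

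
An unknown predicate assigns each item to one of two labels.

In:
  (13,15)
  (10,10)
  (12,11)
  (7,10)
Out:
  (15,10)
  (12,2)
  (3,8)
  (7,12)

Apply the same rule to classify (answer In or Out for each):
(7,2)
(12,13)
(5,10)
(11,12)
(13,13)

The distinguishing property — |first − second| ≤ 3 — holds for all the 'In' cases and none of the 'Out' cases.
(7,2): Out (|7−2| = 5). (12,13): In (|12−13| = 1). (5,10): Out (|5−10| = 5). (11,12): In (|11−12| = 1). (13,13): In (|13−13| = 0).

Out, In, Out, In, In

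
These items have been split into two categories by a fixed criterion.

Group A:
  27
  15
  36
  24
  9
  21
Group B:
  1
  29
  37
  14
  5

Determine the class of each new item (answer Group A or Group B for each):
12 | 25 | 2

The simplest hypothesis consistent with all the labels is: multiple of 3.
12 — 12 = 3·4, hence Group A.
25 — 25 = 3·8 + 1, hence Group B.
2 — 2 = 3·0 + 2, hence Group B.

Group A, Group B, Group B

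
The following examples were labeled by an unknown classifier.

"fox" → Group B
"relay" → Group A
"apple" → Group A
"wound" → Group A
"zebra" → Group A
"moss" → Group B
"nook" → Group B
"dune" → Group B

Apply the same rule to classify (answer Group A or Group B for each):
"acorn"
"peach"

The simplest hypothesis consistent with all the labels is: length 5.
Group A: "acorn", since length 5.
Group A: "peach", since length 5.

Group A, Group A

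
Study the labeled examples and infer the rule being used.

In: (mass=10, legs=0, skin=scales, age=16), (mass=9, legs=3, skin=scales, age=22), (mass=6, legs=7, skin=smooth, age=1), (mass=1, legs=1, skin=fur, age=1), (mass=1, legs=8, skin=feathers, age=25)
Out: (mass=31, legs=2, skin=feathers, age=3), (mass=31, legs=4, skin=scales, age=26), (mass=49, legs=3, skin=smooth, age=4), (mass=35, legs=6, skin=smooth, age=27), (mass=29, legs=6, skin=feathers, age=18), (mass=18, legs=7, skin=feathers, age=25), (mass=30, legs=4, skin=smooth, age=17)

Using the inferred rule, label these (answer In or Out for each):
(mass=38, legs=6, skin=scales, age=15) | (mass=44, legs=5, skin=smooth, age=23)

A rule that fits every label: mass ≤ 10 — true of each 'In' example, false of each 'Out' one.
(mass=38, legs=6, skin=scales, age=15) → mass = 38 → Out. (mass=44, legs=5, skin=smooth, age=23) → mass = 44 → Out.

Out, Out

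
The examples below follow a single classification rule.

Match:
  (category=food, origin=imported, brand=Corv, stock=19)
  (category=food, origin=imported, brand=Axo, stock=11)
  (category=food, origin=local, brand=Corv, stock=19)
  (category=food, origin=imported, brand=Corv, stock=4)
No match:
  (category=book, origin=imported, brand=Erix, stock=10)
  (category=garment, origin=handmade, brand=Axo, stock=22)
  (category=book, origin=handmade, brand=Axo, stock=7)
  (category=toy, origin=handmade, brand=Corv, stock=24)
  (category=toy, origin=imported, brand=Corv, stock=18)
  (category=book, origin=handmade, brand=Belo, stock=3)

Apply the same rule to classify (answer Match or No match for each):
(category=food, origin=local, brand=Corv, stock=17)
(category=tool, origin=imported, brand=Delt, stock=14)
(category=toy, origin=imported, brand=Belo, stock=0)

Match, No match, No match

'Match' ⟺ category is food.
(category=food, origin=local, brand=Corv, stock=17): Match (category is food). (category=tool, origin=imported, brand=Delt, stock=14): No match (category is tool). (category=toy, origin=imported, brand=Belo, stock=0): No match (category is toy).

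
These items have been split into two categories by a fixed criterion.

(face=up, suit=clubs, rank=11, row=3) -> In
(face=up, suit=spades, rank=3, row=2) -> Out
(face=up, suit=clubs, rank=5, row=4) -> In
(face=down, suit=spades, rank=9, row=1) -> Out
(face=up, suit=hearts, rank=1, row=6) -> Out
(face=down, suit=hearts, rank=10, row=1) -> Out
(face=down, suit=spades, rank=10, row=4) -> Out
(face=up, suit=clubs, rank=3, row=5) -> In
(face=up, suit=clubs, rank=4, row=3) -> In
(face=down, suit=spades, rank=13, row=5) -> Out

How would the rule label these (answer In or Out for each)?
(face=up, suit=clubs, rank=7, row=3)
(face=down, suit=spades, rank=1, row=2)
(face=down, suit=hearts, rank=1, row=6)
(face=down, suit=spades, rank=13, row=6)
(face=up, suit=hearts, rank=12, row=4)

In, Out, Out, Out, Out

The distinguishing property — suit is clubs — holds for all the 'In' cases and none of the 'Out' cases.
(face=up, suit=clubs, rank=7, row=3) — suit is clubs, hence In.
(face=down, suit=spades, rank=1, row=2) — suit is spades, hence Out.
(face=down, suit=hearts, rank=1, row=6) — suit is hearts, hence Out.
(face=down, suit=spades, rank=13, row=6) — suit is spades, hence Out.
(face=up, suit=hearts, rank=12, row=4) — suit is hearts, hence Out.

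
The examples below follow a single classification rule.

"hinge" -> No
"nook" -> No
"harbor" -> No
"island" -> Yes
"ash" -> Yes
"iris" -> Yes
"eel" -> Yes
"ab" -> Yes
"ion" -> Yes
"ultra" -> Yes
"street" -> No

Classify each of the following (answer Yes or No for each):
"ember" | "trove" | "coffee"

A rule that fits every label: starts with a vowel — true of each 'Yes' example, false of each 'No' one.
"ember": Yes (starts with 'e'). "trove": No (starts with 't'). "coffee": No (starts with 'c').

Yes, No, No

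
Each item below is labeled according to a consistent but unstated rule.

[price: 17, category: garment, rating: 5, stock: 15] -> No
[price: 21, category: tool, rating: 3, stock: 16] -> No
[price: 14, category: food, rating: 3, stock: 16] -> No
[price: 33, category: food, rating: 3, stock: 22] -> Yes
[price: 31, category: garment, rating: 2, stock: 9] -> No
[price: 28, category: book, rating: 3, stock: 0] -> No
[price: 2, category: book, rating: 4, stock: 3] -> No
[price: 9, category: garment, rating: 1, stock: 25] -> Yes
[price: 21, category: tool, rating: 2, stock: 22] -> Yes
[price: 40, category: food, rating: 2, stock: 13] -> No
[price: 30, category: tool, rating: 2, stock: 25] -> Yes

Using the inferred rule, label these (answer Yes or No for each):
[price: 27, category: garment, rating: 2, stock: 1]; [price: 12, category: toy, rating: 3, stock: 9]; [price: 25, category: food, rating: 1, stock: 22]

No, No, Yes

The classifier is using: stock ≥ 22.
[price: 27, category: garment, rating: 2, stock: 1] — stock = 1, hence No. [price: 12, category: toy, rating: 3, stock: 9] — stock = 9, hence No. [price: 25, category: food, rating: 1, stock: 22] — stock = 22, hence Yes.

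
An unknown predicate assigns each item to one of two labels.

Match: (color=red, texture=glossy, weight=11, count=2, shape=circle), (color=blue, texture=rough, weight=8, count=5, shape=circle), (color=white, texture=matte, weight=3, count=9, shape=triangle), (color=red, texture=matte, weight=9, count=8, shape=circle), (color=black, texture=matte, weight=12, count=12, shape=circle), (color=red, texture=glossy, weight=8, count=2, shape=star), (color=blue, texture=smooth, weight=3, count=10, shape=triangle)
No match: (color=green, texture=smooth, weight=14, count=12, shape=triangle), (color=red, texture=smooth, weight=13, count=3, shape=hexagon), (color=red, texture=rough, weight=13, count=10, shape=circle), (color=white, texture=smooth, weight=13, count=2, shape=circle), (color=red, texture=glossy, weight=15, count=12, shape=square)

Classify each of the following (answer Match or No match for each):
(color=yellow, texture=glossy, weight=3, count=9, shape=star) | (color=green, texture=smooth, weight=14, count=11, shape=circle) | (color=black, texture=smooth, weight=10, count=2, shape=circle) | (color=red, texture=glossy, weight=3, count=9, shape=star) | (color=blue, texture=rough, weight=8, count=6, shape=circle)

Match, No match, Match, Match, Match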